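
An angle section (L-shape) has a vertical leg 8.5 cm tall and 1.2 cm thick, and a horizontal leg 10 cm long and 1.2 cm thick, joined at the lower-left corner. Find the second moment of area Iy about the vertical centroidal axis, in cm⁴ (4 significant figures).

Decompose the section into non-overlapping parts with the origin at the bottom-left of its bounding rectangle.
Vertical leg: 1.2 × 8.5, A = 10.2 cm², x = 0.6 cm, Ī = 1.224 cm⁴.
Horizontal leg (remainder): 8.8 × 1.2, A = 10.56 cm², x = 5.6 cm, Ī = 68.1472 cm⁴.
Centroid: x̄ = ΣA·x / ΣA = 3.14335 cm.
Transfer each piece to the vertical centroidal axis using Ī + A·d² with d = x − 3.14335:
  vertical leg: d = -2.54335 cm → contributes +67.2042 cm⁴
  horizontal leg (remainder): d = 2.45665 cm → contributes +131.878 cm⁴
Total I = 199.082 cm⁴.

Iy ≈ 199.1 cm⁴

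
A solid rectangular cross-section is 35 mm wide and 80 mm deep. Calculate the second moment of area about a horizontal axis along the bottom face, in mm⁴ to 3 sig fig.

The section: 35 × 80, A = 2 800 mm², y = 40 mm, Ī = 1 493 333 mm⁴.
Transfer it to the bottom edge using Ī + A·d² with d = y − 0:
  the section: d = 40 mm → contributes +5 973 333 mm⁴
Total I = 5 973 333 mm⁴.

I_base ≈ 5.97 × 10⁶ mm⁴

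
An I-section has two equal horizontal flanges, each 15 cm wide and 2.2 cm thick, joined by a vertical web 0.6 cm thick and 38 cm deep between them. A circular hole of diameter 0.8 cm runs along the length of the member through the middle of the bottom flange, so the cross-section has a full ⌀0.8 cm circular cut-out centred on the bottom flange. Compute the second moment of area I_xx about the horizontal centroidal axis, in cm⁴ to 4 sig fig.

I_xx ≈ 2.923 × 10⁴ cm⁴

Treat the section as a set of non-overlapping primitives; coordinates are from the bounding-box lower-left.
Bottom flange: 15 × 2.2, A = 33 cm², y = 1.1 cm, Ī = 13.31 cm⁴.
Web: 0.6 × 38, A = 22.8 cm², y = 21.2 cm, Ī = 2743.6 cm⁴.
Top flange: 15 × 2.2, A = 33 cm², y = 41.3 cm, Ī = 13.31 cm⁴.
Hole (subtracted): ⌀0.8, A = 0.502655 cm², y = 1.1 cm, Ī = 0.0201062 cm⁴.
Centroid: ȳ = ΣA·y / ΣA = 21.3144 cm.
Transfer each piece to the horizontal centroidal axis using Ī + A·d² with d = y − 21.3144:
  bottom flange: d = -20.2144 cm → contributes +13497.9 cm⁴
  web: d = -0.114424 cm → contributes +2743.9 cm⁴
  top flange: d = 19.9856 cm → contributes +13194.3 cm⁴
  hole: d = -20.2144 cm → contributes −205.416 cm⁴
Total I = 29230.6 cm⁴.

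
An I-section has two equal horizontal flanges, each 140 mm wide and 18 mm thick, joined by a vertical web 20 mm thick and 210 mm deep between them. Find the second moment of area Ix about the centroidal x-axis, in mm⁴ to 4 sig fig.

Ix ≈ 8.107 × 10⁷ mm⁴

Break the section into simple shapes (no overlaps), measuring from the bottom-left corner of the bounding box.
Bottom flange: 140 × 18, A = 2 520 mm², y = 9 mm, Ī = 68 040 mm⁴.
Web: 20 × 210, A = 4 200 mm², y = 123 mm, Ī = 15 435 000 mm⁴.
Top flange: 140 × 18, A = 2 520 mm², y = 237 mm, Ī = 68 040 mm⁴.
By symmetry the centroid is at mid-height, ȳ = 123 mm.
Transfer each piece to the centroidal x-axis using Ī + A·d² with d = y − 123:
  bottom flange: d = -114 mm → contributes +32 817 960 mm⁴
  web: d = 0 mm → contributes +15 435 000 mm⁴
  top flange: d = 114 mm → contributes +32 817 960 mm⁴
Total I = 81 070 920 mm⁴.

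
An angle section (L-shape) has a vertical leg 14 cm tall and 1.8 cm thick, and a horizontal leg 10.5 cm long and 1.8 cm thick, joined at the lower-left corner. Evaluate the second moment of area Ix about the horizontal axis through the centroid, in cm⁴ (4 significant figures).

Ix ≈ 775.2 cm⁴

Split into non-overlapping primitives; take the origin at the lower-left of the bounding box.
Vertical leg: 1.8 × 14, A = 25.2 cm², y = 7 cm, Ī = 411.6 cm⁴.
Horizontal leg (remainder): 8.7 × 1.8, A = 15.66 cm², y = 0.9 cm, Ī = 4.2282 cm⁴.
Centroid: ȳ = ΣA·y / ΣA = 4.66211 cm.
Transfer each piece to the horizontal axis through the centroid using Ī + A·d² with d = y − 4.66211:
  vertical leg: d = 2.33789 cm → contributes +549.336 cm⁴
  horizontal leg (remainder): d = -3.76211 cm → contributes +225.872 cm⁴
Total I = 775.208 cm⁴.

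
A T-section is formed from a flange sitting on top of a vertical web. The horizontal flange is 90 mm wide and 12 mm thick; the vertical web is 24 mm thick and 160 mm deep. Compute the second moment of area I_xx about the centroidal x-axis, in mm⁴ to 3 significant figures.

Break the section into simple shapes (no overlaps), measuring from the bottom-left corner of the bounding box.
Flange: 90 × 12, A = 1 080 mm², y = 166 mm, Ī = 12 960 mm⁴.
Web: 24 × 160, A = 3 840 mm², y = 80 mm, Ī = 8 192 000 mm⁴.
Centroid: ȳ = ΣA·y / ΣA = 98.878 mm.
Transfer each piece to the centroidal x-axis using Ī + A·d² with d = y − 98.878:
  flange: d = 67.122 mm → contributes +4 878 745 mm⁴
  web: d = -18.878 mm → contributes +9 560 502 mm⁴
Total I = 14 439 247 mm⁴.

I_xx ≈ 1.44 × 10⁷ mm⁴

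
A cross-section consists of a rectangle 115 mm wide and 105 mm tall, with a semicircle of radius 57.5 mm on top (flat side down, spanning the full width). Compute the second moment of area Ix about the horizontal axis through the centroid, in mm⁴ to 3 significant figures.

Ix ≈ 3.38 × 10⁷ mm⁴

Split into non-overlapping primitives; take the origin at the lower-left of the bounding box.
Rectangular body: 115 × 105, A = 12 075 mm², y = 52.5 mm, Ī = 11 093 906 mm⁴.
Semicircular cap: semicircle r = 57.5, A = 5193.4 mm², y = 129.4 mm, Ī = 1 199 785 mm⁴.
Centroid: ȳ = ΣA·y / ΣA = 75.629 mm.
Transfer each piece to the horizontal axis through the centroid using Ī + A·d² with d = y − 75.629:
  rectangular body: d = -23.129 mm → contributes +17 553 228 mm⁴
  semicircular cap: d = 53.775 mm → contributes +16 218 006 mm⁴
Total I = 33 771 234 mm⁴.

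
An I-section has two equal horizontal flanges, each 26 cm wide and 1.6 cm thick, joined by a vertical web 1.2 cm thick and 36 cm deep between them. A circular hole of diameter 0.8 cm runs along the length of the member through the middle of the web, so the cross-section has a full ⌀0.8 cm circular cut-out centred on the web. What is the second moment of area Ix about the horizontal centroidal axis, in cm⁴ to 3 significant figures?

Ix ≈ 3.41 × 10⁴ cm⁴

Decompose the section into non-overlapping parts with the origin at the bottom-left of its bounding rectangle.
Bottom flange: 26 × 1.6, A = 41.6 cm², y = 0.8 cm, Ī = 8.8747 cm⁴.
Web: 1.2 × 36, A = 43.2 cm², y = 19.6 cm, Ī = 4665.6 cm⁴.
Top flange: 26 × 1.6, A = 41.6 cm², y = 38.4 cm, Ī = 8.8747 cm⁴.
Hole (subtracted): ⌀0.8, A = 0.50265 cm², y = 19.6 cm, Ī = 0.020106 cm⁴.
By symmetry the centroid is at mid-height, ȳ = 19.6 cm.
Transfer each piece to the horizontal centroidal axis using Ī + A·d² with d = y − 19.6:
  bottom flange: d = -18.8 cm → contributes +14 712 cm⁴
  web: d = 0 cm → contributes +4665.6 cm⁴
  top flange: d = 18.8 cm → contributes +14 712 cm⁴
  hole: d = 0 cm → contributes −0.020106 cm⁴
Total I = 34 090 cm⁴.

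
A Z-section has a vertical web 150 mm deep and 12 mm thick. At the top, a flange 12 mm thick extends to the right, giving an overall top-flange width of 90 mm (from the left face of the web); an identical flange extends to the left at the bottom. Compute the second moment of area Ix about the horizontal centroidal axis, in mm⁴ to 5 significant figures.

Ix ≈ 1.2310 × 10⁷ mm⁴

Break the section into simple shapes (no overlaps), measuring from the bottom-left corner of the bounding box.
Web: 12 × 150, A = 1 800 mm², y = 75 mm, Ī = 3 375 000 mm⁴.
Top flange (beyond web): 78 × 12, A = 936 mm², y = 144 mm, Ī = 11 232 mm⁴.
Bottom flange (beyond web): 78 × 12, A = 936 mm², y = 6 mm, Ī = 11 232 mm⁴.
Centroid: ȳ = ΣA·y / ΣA = 75 mm.
Transfer each piece to the horizontal centroidal axis using Ī + A·d² with d = y − 75:
  web: d = 0 mm → contributes +3 375 000 mm⁴
  top flange (beyond web): d = 69 mm → contributes +4 467 528 mm⁴
  bottom flange (beyond web): d = -69 mm → contributes +4 467 528 mm⁴
Total I = 12 310 056 mm⁴.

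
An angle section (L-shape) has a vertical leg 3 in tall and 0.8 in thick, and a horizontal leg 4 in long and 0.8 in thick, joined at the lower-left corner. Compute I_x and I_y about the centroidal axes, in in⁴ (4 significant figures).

I_x ≈ 3.435 in⁴, I_y ≈ 7.267 in⁴

Split into non-overlapping primitives; take the origin at the lower-left of the bounding box.
Vertical leg: 0.8 × 3, A = 2.4 in², y = 1.5 in, Ī = 1.8 in⁴.
Horizontal leg (remainder): 3.2 × 0.8, A = 2.56 in², y = 0.4 in, Ī = 0.136533 in⁴.
Centroid: ȳ = ΣA·y / ΣA = 0.932258 in.
Transfer each piece to the centroidal x-axis using Ī + A·d² with d = y − 0.932258:
  vertical leg: d = 0.567742 in → contributes +2.57359 in⁴
  horizontal leg (remainder): d = -0.532258 in → contributes +0.861778 in⁴
Total I = 3.43537 in⁴.
For the y-axis: x̄ = 1.43226 in.
Repeating about the centroidal y-axis gives I_y = 7.26737 in⁴.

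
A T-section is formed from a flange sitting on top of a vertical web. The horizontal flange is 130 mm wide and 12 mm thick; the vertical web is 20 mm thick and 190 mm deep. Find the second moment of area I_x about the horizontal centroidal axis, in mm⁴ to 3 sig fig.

Decompose the section into non-overlapping parts with the origin at the bottom-left of its bounding rectangle.
Flange: 130 × 12, A = 1 560 mm², y = 196 mm, Ī = 18 720 mm⁴.
Web: 20 × 190, A = 3 800 mm², y = 95 mm, Ī = 11 431 667 mm⁴.
Centroid: ȳ = ΣA·y / ΣA = 124.4 mm.
Transfer each piece to the horizontal centroidal axis using Ī + A·d² with d = y − 124.4:
  flange: d = 71.604 mm → contributes +8 017 154 mm⁴
  web: d = -29.396 mm → contributes +14 715 234 mm⁴
Total I = 22 732 388 mm⁴.

I_x ≈ 2.27 × 10⁷ mm⁴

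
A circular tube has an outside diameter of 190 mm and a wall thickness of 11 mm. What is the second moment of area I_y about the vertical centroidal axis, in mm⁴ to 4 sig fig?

Break the section into simple shapes (no overlaps), measuring from the bottom-left corner of the bounding box.
Outer circle: ⌀190, A = 28352.9 mm², x = 95 mm, Ī = 63 971 171 mm⁴.
Bore (subtracted): ⌀168, A = 22167.1 mm², x = 95 mm, Ī = 39 102 725 mm⁴.
By symmetry the centroid is at mid-width, x̄ = 95 mm.
All pieces are centred on the vertical centroidal axis, so I = ΣĪ (holes subtracted) = 24 868 446 mm⁴.

I_y ≈ 2.487 × 10⁷ mm⁴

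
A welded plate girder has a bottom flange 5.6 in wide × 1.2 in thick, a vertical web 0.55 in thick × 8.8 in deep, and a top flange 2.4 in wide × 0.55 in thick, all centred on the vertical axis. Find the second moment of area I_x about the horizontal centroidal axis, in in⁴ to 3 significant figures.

Split into non-overlapping primitives; take the origin at the lower-left of the bounding box.
Bottom plate: 5.6 × 1.2, A = 6.72 in², y = 0.6 in, Ī = 0.8064 in⁴.
Web plate: 0.55 × 8.8, A = 4.84 in², y = 5.6 in, Ī = 31.234 in⁴.
Top plate: 2.4 × 0.55, A = 1.32 in², y = 10.275 in, Ī = 0.033275 in⁴.
Centroid: ȳ = ΣA·y / ΣA = 3.4704 in.
Transfer each piece to the horizontal centroidal axis using Ī + A·d² with d = y − 3.4704:
  bottom plate: d = -2.8704 in → contributes +56.175 in⁴
  web plate: d = 2.1296 in → contributes +53.184 in⁴
  top plate: d = 6.8046 in → contributes +61.152 in⁴
Total I = 170.51 in⁴.

I_x ≈ 171 in⁴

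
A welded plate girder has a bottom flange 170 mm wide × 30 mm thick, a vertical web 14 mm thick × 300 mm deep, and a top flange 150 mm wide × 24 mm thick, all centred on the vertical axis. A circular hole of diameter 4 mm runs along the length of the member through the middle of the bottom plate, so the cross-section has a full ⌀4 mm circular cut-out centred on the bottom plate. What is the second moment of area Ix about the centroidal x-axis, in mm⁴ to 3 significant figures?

Ix ≈ 2.60 × 10⁸ mm⁴

Split into non-overlapping primitives; take the origin at the lower-left of the bounding box.
Bottom plate: 170 × 30, A = 5 100 mm², y = 15 mm, Ī = 382 500 mm⁴.
Web plate: 14 × 300, A = 4 200 mm², y = 180 mm, Ī = 31 500 000 mm⁴.
Top plate: 150 × 24, A = 3 600 mm², y = 342 mm, Ī = 172 800 mm⁴.
Hole (subtracted): ⌀4, A = 12.566 mm², y = 15 mm, Ī = 12.566 mm⁴.
Centroid: ȳ = ΣA·y / ΣA = 160.12 mm.
Transfer each piece to the centroidal x-axis using Ī + A·d² with d = y − 160.12:
  bottom plate: d = -145.12 mm → contributes +107 784 755 mm⁴
  web plate: d = 19.882 mm → contributes +33 160 216 mm⁴
  top plate: d = 181.88 mm → contributes +119 264 480 mm⁴
  hole: d = -145.12 mm → contributes −264 651 mm⁴
Total I = 259 944 800 mm⁴.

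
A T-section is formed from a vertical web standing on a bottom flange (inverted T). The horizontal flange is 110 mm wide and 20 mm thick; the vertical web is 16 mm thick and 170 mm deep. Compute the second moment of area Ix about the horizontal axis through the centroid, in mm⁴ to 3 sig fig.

Ix ≈ 1.76 × 10⁷ mm⁴

Decompose the section into non-overlapping parts with the origin at the bottom-left of its bounding rectangle.
Flange: 110 × 20, A = 2 200 mm², y = 10 mm, Ī = 73 333 mm⁴.
Web: 16 × 170, A = 2 720 mm², y = 105 mm, Ī = 6 550 667 mm⁴.
Centroid: ȳ = ΣA·y / ΣA = 62.52 mm.
Transfer each piece to the horizontal axis through the centroid using Ī + A·d² with d = y − 62.52:
  flange: d = -52.52 mm → contributes +6 141 779 mm⁴
  web: d = 42.48 mm → contributes +11 458 969 mm⁴
Total I = 17 600 748 mm⁴.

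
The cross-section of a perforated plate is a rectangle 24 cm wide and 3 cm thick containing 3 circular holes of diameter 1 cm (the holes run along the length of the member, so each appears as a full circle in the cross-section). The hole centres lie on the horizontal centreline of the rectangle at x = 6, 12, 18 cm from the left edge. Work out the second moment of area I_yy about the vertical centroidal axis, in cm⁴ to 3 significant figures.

I_yy ≈ 3400 cm⁴

Decompose the section into non-overlapping parts with the origin at the bottom-left of its bounding rectangle.
Plate: 24 × 3, A = 72 cm², x = 12 cm, Ī = 3 456 cm⁴.
Hole 1 (subtracted): ⌀1, A = 0.7854 cm², x = 6 cm, Ī = 0.049087 cm⁴.
Hole 2 (subtracted): ⌀1, A = 0.7854 cm², x = 12 cm, Ī = 0.049087 cm⁴.
Hole 3 (subtracted): ⌀1, A = 0.7854 cm², x = 18 cm, Ī = 0.049087 cm⁴.
By symmetry the centroid is at mid-width, x̄ = 12 cm.
Transfer each piece to the vertical centroidal axis using Ī + A·d² with d = x − 12:
  plate: d = 0 cm → contributes +3 456 cm⁴
  hole 1: d = -6 cm → contributes −28.323 cm⁴
  hole 2: d = 0 cm → contributes −0.049087 cm⁴
  hole 3: d = 6 cm → contributes −28.323 cm⁴
Total I = 3399.3 cm⁴.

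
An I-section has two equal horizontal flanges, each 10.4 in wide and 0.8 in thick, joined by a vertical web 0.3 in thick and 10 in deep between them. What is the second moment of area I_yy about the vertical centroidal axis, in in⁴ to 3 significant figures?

I_yy ≈ 150 in⁴

Break the section into simple shapes (no overlaps), measuring from the bottom-left corner of the bounding box.
Bottom flange: 10.4 × 0.8, A = 8.32 in², x = 5.2 in, Ī = 74.991 in⁴.
Web: 0.3 × 10, A = 3 in², x = 5.2 in, Ī = 0.0225 in⁴.
Top flange: 10.4 × 0.8, A = 8.32 in², x = 5.2 in, Ī = 74.991 in⁴.
By symmetry the centroid is at mid-width, x̄ = 5.2 in.
All pieces are centred on the vertical centroidal axis, so I = ΣĪ = 150 in⁴.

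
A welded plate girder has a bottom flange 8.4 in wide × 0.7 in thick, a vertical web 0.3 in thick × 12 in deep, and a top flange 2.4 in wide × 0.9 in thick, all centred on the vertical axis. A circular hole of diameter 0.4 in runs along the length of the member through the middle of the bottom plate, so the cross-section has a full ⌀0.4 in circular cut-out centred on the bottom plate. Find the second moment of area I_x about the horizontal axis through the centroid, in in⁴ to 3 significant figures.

Split into non-overlapping primitives; take the origin at the lower-left of the bounding box.
Bottom plate: 8.4 × 0.7, A = 5.88 in², y = 0.35 in, Ī = 0.2401 in⁴.
Web plate: 0.3 × 12, A = 3.6 in², y = 6.7 in, Ī = 43.2 in⁴.
Top plate: 2.4 × 0.9, A = 2.16 in², y = 13.15 in, Ī = 0.1458 in⁴.
Hole (subtracted): ⌀0.4, A = 0.12566 in², y = 0.35 in, Ī = 0.0012566 in⁴.
Centroid: ȳ = ΣA·y / ΣA = 4.7365 in.
Transfer each piece to the horizontal axis through the centroid using Ī + A·d² with d = y − 4.7365:
  bottom plate: d = -4.3865 in → contributes +113.38 in⁴
  web plate: d = 1.9635 in → contributes +57.079 in⁴
  top plate: d = 8.4135 in → contributes +153.04 in⁴
  hole: d = -4.3865 in → contributes −2.4192 in⁴
Total I = 321.09 in⁴.

I_x ≈ 321 in⁴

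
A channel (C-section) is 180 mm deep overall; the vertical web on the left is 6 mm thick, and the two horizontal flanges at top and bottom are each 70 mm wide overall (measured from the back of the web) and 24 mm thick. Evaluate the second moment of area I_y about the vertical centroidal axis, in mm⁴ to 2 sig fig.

Treat the section as a set of non-overlapping primitives; coordinates are from the bounding-box lower-left.
Web: 6 × 180, A = 1 080 mm², x = 3 mm, Ī = 3 240 mm⁴.
Top flange (beyond web): 64 × 24, A = 1 536 mm², x = 38 mm, Ī = 524 288 mm⁴.
Bottom flange (beyond web): 64 × 24, A = 1 536 mm², x = 38 mm, Ī = 524 288 mm⁴.
Centroid: x̄ = ΣA·x / ΣA = 28.9 mm.
Transfer each piece to the vertical centroidal axis using Ī + A·d² with d = x − 28.9:
  web: d = -25.9 mm → contributes +727 488 mm⁴
  top flange (beyond web): d = 9.104 mm → contributes +651 597 mm⁴
  bottom flange (beyond web): d = 9.104 mm → contributes +651 597 mm⁴
Total I = 2 030 683 mm⁴.

I_y ≈ 2.0 × 10⁶ mm⁴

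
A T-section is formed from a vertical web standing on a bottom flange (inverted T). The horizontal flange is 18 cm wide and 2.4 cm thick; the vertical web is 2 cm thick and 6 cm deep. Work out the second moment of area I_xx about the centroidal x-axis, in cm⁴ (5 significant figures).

I_xx ≈ 222.40 cm⁴

Decompose the section into non-overlapping parts with the origin at the bottom-left of its bounding rectangle.
Flange: 18 × 2.4, A = 43.2 cm², y = 1.2 cm, Ī = 20.736 cm⁴.
Web: 2 × 6, A = 12 cm², y = 5.4 cm, Ī = 36 cm⁴.
Centroid: ȳ = ΣA·y / ΣA = 2.113043 cm.
Transfer each piece to the centroidal x-axis using Ī + A·d² with d = y − 2.113043:
  flange: d = -0.9130435 cm → contributes +56.74961 cm⁴
  web: d = 3.286957 cm → contributes +165.649 cm⁴
Total I = 222.3986 cm⁴.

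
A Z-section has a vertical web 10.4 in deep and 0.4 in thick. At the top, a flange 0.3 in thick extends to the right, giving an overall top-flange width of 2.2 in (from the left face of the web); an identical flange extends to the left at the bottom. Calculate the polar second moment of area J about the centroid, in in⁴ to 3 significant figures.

Break the section into simple shapes (no overlaps), measuring from the bottom-left corner of the bounding box.
Web: 0.4 × 10.4, A = 4.16 in², y = 5.2 in, Ī = 37.495 in⁴.
Top flange (beyond web): 1.8 × 0.3, A = 0.54 in², y = 10.25 in, Ī = 0.00405 in⁴.
Bottom flange (beyond web): 1.8 × 0.3, A = 0.54 in², y = 0.15 in, Ī = 0.00405 in⁴.
Centroid: ȳ = ΣA·y / ΣA = 5.2 in.
Transfer each piece to the centroidal x-axis using Ī + A·d² with d = y − 5.2:
  web: d = 0 in → contributes +37.495 in⁴
  top flange (beyond web): d = 5.05 in → contributes +13.775 in⁴
  bottom flange (beyond web): d = -5.05 in → contributes +13.775 in⁴
Total I = 65.046 in⁴.
For the y-axis: x̄ = 2 in.
Repeating about the centroidal y-axis gives I_y = 1.6539 in⁴.
Polar second moment: J = I_x + I_y = 66.7 in⁴.

J ≈ 66.7 in⁴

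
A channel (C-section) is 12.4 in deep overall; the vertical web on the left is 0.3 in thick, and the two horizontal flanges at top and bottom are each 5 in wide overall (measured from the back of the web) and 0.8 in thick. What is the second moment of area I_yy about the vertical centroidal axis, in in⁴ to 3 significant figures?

I_yy ≈ 29.4 in⁴

Break the section into simple shapes (no overlaps), measuring from the bottom-left corner of the bounding box.
Web: 0.3 × 12.4, A = 3.72 in², x = 0.15 in, Ī = 0.0279 in⁴.
Top flange (beyond web): 4.7 × 0.8, A = 3.76 in², x = 2.65 in, Ī = 6.9215 in⁴.
Bottom flange (beyond web): 4.7 × 0.8, A = 3.76 in², x = 2.65 in, Ī = 6.9215 in⁴.
Centroid: x̄ = ΣA·x / ΣA = 1.8226 in.
Transfer each piece to the vertical centroidal axis using Ī + A·d² with d = x − 1.8226:
  web: d = -1.6726 in → contributes +10.435 in⁴
  top flange (beyond web): d = 0.8274 in → contributes +9.4956 in⁴
  bottom flange (beyond web): d = 0.8274 in → contributes +9.4956 in⁴
Total I = 29.426 in⁴.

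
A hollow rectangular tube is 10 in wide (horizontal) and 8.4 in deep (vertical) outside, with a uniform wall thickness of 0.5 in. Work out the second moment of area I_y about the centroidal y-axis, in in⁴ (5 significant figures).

I_y ≈ 250.45 in⁴

Break the section into simple shapes (no overlaps), measuring from the bottom-left corner of the bounding box.
Outer rectangle: 10 × 8.4, A = 84 in², x = 5 in, Ī = 700 in⁴.
Inner void (subtracted): 9 × 7.4, A = 66.6 in², x = 5 in, Ī = 449.55 in⁴.
By symmetry the centroid is at mid-width, x̄ = 5 in.
All pieces are centred on the centroidal y-axis, so I = ΣĪ (holes subtracted) = 250.45 in⁴.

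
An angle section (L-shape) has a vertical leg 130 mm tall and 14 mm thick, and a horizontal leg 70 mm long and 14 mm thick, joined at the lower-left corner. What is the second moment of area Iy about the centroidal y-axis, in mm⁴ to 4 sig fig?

Break the section into simple shapes (no overlaps), measuring from the bottom-left corner of the bounding box.
Vertical leg: 14 × 130, A = 1 820 mm², x = 7 mm, Ī = 29726.7 mm⁴.
Horizontal leg (remainder): 56 × 14, A = 784 mm², x = 42 mm, Ī = 204 885 mm⁴.
Centroid: x̄ = ΣA·x / ΣA = 17.5376 mm.
Transfer each piece to the centroidal y-axis using Ī + A·d² with d = x − 17.5376:
  vertical leg: d = -10.5376 mm → contributes +231 823 mm⁴
  horizontal leg (remainder): d = 24.4624 mm → contributes +674 037 mm⁴
Total I = 905 859 mm⁴.

Iy ≈ 9.059 × 10⁵ mm⁴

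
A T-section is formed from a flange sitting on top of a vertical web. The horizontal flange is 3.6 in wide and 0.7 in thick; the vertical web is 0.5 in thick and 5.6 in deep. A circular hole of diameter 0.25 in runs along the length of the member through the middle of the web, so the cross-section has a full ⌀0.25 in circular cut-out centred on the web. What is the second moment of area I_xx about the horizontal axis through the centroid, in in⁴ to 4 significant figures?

Treat the section as a set of non-overlapping primitives; coordinates are from the bounding-box lower-left.
Flange: 3.6 × 0.7, A = 2.52 in², y = 5.95 in, Ī = 0.1029 in⁴.
Web: 0.5 × 5.6, A = 2.8 in², y = 2.8 in, Ī = 7.31733 in⁴.
Hole (subtracted): ⌀0.25, A = 0.0490874 in², y = 2.8 in, Ī = 0.000191748 in⁴.
Centroid: ȳ = ΣA·y / ΣA = 4.306 in.
Transfer each piece to the horizontal axis through the centroid using Ī + A·d² with d = y − 4.306:
  flange: d = 1.644 in → contributes +6.91379 in⁴
  web: d = -1.506 in → contributes +13.6678 in⁴
  hole: d = -1.506 in → contributes −0.111524 in⁴
Total I = 20.4701 in⁴.

I_xx ≈ 20.47 in⁴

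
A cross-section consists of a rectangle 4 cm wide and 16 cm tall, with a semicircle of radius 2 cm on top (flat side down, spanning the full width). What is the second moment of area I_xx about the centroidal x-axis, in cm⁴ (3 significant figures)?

I_xx ≈ 1820 cm⁴

Decompose the section into non-overlapping parts with the origin at the bottom-left of its bounding rectangle.
Rectangular body: 4 × 16, A = 64 cm², y = 8 cm, Ī = 1365.3 cm⁴.
Semicircular cap: semicircle r = 2, A = 6.2832 cm², y = 16.849 cm, Ī = 1.7561 cm⁴.
Centroid: ȳ = ΣA·y / ΣA = 8.7911 cm.
Transfer each piece to the centroidal x-axis using Ī + A·d² with d = y − 8.7911:
  rectangular body: d = -0.79107 cm → contributes +1405.4 cm⁴
  semicircular cap: d = 8.0578 cm → contributes +409.71 cm⁴
Total I = 1815.1 cm⁴.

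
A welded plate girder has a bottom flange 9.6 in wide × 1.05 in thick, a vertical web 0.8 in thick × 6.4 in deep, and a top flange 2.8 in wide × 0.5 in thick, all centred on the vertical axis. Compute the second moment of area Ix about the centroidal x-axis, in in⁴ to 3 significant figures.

Break the section into simple shapes (no overlaps), measuring from the bottom-left corner of the bounding box.
Bottom plate: 9.6 × 1.05, A = 10.08 in², y = 0.525 in, Ī = 0.9261 in⁴.
Web plate: 0.8 × 6.4, A = 5.12 in², y = 4.25 in, Ī = 17.476 in⁴.
Top plate: 2.8 × 0.5, A = 1.4 in², y = 7.7 in, Ī = 0.029167 in⁴.
Centroid: ȳ = ΣA·y / ΣA = 2.279 in.
Transfer each piece to the centroidal x-axis using Ī + A·d² with d = y − 2.279:
  bottom plate: d = -1.754 in → contributes +31.939 in⁴
  web plate: d = 1.971 in → contributes +37.366 in⁴
  top plate: d = 5.421 in → contributes +41.171 in⁴
Total I = 110.48 in⁴.

Ix ≈ 110 in⁴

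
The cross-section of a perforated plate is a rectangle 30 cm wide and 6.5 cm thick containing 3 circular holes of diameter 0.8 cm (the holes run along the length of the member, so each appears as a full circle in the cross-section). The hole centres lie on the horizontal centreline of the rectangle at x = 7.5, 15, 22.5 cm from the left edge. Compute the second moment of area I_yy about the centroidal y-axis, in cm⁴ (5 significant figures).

Decompose the section into non-overlapping parts with the origin at the bottom-left of its bounding rectangle.
Plate: 30 × 6.5, A = 195 cm², x = 15 cm, Ī = 14 625 cm⁴.
Hole 1 (subtracted): ⌀0.8, A = 0.5026548 cm², x = 7.5 cm, Ī = 0.02010619 cm⁴.
Hole 2 (subtracted): ⌀0.8, A = 0.5026548 cm², x = 15 cm, Ī = 0.02010619 cm⁴.
Hole 3 (subtracted): ⌀0.8, A = 0.5026548 cm², x = 22.5 cm, Ī = 0.02010619 cm⁴.
By symmetry the centroid is at mid-width, x̄ = 15 cm.
Transfer each piece to the centroidal y-axis using Ī + A·d² with d = x − 15:
  plate: d = 0 cm → contributes +14 625 cm⁴
  hole 1: d = -7.5 cm → contributes −28.29444 cm⁴
  hole 2: d = 0 cm → contributes −0.02010619 cm⁴
  hole 3: d = 7.5 cm → contributes −28.29444 cm⁴
Total I = 14568.39 cm⁴.

I_yy ≈ 1.4568 × 10⁴ cm⁴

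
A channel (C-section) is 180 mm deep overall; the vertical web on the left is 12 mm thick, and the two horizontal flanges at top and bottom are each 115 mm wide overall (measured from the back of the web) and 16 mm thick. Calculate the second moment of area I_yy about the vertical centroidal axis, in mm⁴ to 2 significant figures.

Split into non-overlapping primitives; take the origin at the lower-left of the bounding box.
Web: 12 × 180, A = 2 160 mm², x = 6 mm, Ī = 25 920 mm⁴.
Top flange (beyond web): 103 × 16, A = 1 648 mm², x = 63.5 mm, Ī = 1 456 969 mm⁴.
Bottom flange (beyond web): 103 × 16, A = 1 648 mm², x = 63.5 mm, Ī = 1 456 969 mm⁴.
Centroid: x̄ = ΣA·x / ΣA = 40.74 mm.
Transfer each piece to the vertical centroidal axis using Ī + A·d² with d = x − 40.74:
  web: d = -34.74 mm → contributes +2 632 164 mm⁴
  top flange (beyond web): d = 22.76 mm → contributes +2 310 957 mm⁴
  bottom flange (beyond web): d = 22.76 mm → contributes +2 310 957 mm⁴
Total I = 7 254 079 mm⁴.

I_yy ≈ 7.3 × 10⁶ mm⁴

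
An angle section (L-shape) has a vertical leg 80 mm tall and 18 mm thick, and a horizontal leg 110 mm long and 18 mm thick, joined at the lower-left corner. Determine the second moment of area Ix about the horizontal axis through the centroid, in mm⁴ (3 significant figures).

Ix ≈ 1.55 × 10⁶ mm⁴

Decompose the section into non-overlapping parts with the origin at the bottom-left of its bounding rectangle.
Vertical leg: 18 × 80, A = 1 440 mm², y = 40 mm, Ī = 768 000 mm⁴.
Horizontal leg (remainder): 92 × 18, A = 1 656 mm², y = 9 mm, Ī = 44 712 mm⁴.
Centroid: ȳ = ΣA·y / ΣA = 23.419 mm.
Transfer each piece to the horizontal axis through the centroid using Ī + A·d² with d = y − 23.419:
  vertical leg: d = 16.581 mm → contributes +1 163 917 mm⁴
  horizontal leg (remainder): d = -14.419 mm → contributes +388 988 mm⁴
Total I = 1 552 905 mm⁴.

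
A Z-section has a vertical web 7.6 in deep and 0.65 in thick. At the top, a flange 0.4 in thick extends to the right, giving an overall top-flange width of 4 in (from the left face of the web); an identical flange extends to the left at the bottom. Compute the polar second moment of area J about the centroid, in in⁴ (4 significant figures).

J ≈ 71.95 in⁴

Treat the section as a set of non-overlapping primitives; coordinates are from the bounding-box lower-left.
Web: 0.65 × 7.6, A = 4.94 in², y = 3.8 in, Ī = 23.7779 in⁴.
Top flange (beyond web): 3.35 × 0.4, A = 1.34 in², y = 7.4 in, Ī = 0.0178667 in⁴.
Bottom flange (beyond web): 3.35 × 0.4, A = 1.34 in², y = 0.2 in, Ī = 0.0178667 in⁴.
Centroid: ȳ = ΣA·y / ΣA = 3.8 in.
Transfer each piece to the centroidal x-axis using Ī + A·d² with d = y − 3.8:
  web: d = 0 in → contributes +23.7779 in⁴
  top flange (beyond web): d = 3.6 in → contributes +17.3843 in⁴
  bottom flange (beyond web): d = -3.6 in → contributes +17.3843 in⁴
Total I = 58.5464 in⁴.
For the y-axis: x̄ = 3.675 in.
Repeating about the centroidal y-axis gives I_y = 13.4003 in⁴.
Polar second moment: J = I_x + I_y = 71.9467 in⁴.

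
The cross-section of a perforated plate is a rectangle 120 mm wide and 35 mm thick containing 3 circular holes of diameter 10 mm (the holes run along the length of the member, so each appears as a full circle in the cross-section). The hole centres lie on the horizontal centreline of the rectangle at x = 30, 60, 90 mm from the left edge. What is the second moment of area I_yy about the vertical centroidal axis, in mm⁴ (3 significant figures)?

I_yy ≈ 4.90 × 10⁶ mm⁴

Treat the section as a set of non-overlapping primitives; coordinates are from the bounding-box lower-left.
Plate: 120 × 35, A = 4 200 mm², x = 60 mm, Ī = 5 040 000 mm⁴.
Hole 1 (subtracted): ⌀10, A = 78.54 mm², x = 30 mm, Ī = 490.87 mm⁴.
Hole 2 (subtracted): ⌀10, A = 78.54 mm², x = 60 mm, Ī = 490.87 mm⁴.
Hole 3 (subtracted): ⌀10, A = 78.54 mm², x = 90 mm, Ī = 490.87 mm⁴.
By symmetry the centroid is at mid-width, x̄ = 60 mm.
Transfer each piece to the vertical centroidal axis using Ī + A·d² with d = x − 60:
  plate: d = 0 mm → contributes +5 040 000 mm⁴
  hole 1: d = -30 mm → contributes −71 177 mm⁴
  hole 2: d = 0 mm → contributes −490.87 mm⁴
  hole 3: d = 30 mm → contributes −71 177 mm⁴
Total I = 4 897 156 mm⁴.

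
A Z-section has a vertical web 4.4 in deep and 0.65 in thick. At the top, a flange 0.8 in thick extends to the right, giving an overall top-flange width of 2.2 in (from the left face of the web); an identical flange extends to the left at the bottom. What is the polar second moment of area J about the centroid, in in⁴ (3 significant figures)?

Split into non-overlapping primitives; take the origin at the lower-left of the bounding box.
Web: 0.65 × 4.4, A = 2.86 in², y = 2.2 in, Ī = 4.6141 in⁴.
Top flange (beyond web): 1.55 × 0.8, A = 1.24 in², y = 4 in, Ī = 0.066133 in⁴.
Bottom flange (beyond web): 1.55 × 0.8, A = 1.24 in², y = 0.4 in, Ī = 0.066133 in⁴.
Centroid: ȳ = ΣA·y / ΣA = 2.2 in.
Transfer each piece to the centroidal x-axis using Ī + A·d² with d = y − 2.2:
  web: d = 0 in → contributes +4.6141 in⁴
  top flange (beyond web): d = 1.8 in → contributes +4.0837 in⁴
  bottom flange (beyond web): d = -1.8 in → contributes +4.0837 in⁴
Total I = 12.782 in⁴.
For the y-axis: x̄ = 1.875 in.
Repeating about the centroidal y-axis gives I_y = 3.598 in⁴.
Polar second moment: J = I_x + I_y = 16.38 in⁴.

J ≈ 16.4 in⁴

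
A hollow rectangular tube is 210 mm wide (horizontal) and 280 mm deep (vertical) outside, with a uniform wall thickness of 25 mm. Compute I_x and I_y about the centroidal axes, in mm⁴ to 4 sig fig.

I_x ≈ 2.219 × 10⁸ mm⁴, I_y ≈ 1.376 × 10⁸ mm⁴

Decompose the section into non-overlapping parts with the origin at the bottom-left of its bounding rectangle.
Outer rectangle: 210 × 280, A = 58 800 mm², y = 140 mm, Ī = 384 160 000 mm⁴.
Inner void (subtracted): 160 × 230, A = 36 800 mm², y = 140 mm, Ī = 162 226 667 mm⁴.
By symmetry the centroid is at mid-height, ȳ = 140 mm.
All pieces are centred on the centroidal x-axis, so I = ΣĪ (holes subtracted) = 221 933 333 mm⁴.
Repeating about the centroidal y-axis gives I_y = 137 583 333 mm⁴.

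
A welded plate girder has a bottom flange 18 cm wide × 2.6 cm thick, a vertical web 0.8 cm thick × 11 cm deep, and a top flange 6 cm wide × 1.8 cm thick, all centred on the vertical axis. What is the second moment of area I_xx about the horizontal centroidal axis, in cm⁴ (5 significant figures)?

I_xx ≈ 1789.8 cm⁴

Decompose the section into non-overlapping parts with the origin at the bottom-left of its bounding rectangle.
Bottom plate: 18 × 2.6, A = 46.8 cm², y = 1.3 cm, Ī = 26.364 cm⁴.
Web plate: 0.8 × 11, A = 8.8 cm², y = 8.1 cm, Ī = 88.73333 cm⁴.
Top plate: 6 × 1.8, A = 10.8 cm², y = 14.5 cm, Ī = 2.916 cm⁴.
Centroid: ȳ = ΣA·y / ΣA = 4.348193 cm.
Transfer each piece to the horizontal centroidal axis using Ī + A·d² with d = y − 4.348193:
  bottom plate: d = -3.048193 cm → contributes +461.2052 cm⁴
  web plate: d = 3.751807 cm → contributes +212.6026 cm⁴
  top plate: d = 10.15181 cm → contributes +1115.955 cm⁴
Total I = 1789.763 cm⁴.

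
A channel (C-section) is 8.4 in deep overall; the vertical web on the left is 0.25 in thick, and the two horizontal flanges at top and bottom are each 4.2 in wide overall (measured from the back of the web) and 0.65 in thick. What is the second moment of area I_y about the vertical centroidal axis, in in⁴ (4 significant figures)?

Treat the section as a set of non-overlapping primitives; coordinates are from the bounding-box lower-left.
Web: 0.25 × 8.4, A = 2.1 in², x = 0.125 in, Ī = 0.0109375 in⁴.
Top flange (beyond web): 3.95 × 0.65, A = 2.5675 in², x = 2.225 in, Ī = 3.33828 in⁴.
Bottom flange (beyond web): 3.95 × 0.65, A = 2.5675 in², x = 2.225 in, Ī = 3.33828 in⁴.
Centroid: x̄ = ΣA·x / ΣA = 1.61546 in.
Transfer each piece to the vertical centroidal axis using Ī + A·d² with d = x − 1.61546:
  web: d = -1.49046 in → contributes +4.67605 in⁴
  top flange (beyond web): d = 0.609537 in → contributes +4.2922 in⁴
  bottom flange (beyond web): d = 0.609537 in → contributes +4.2922 in⁴
Total I = 13.2604 in⁴.

I_y ≈ 13.26 in⁴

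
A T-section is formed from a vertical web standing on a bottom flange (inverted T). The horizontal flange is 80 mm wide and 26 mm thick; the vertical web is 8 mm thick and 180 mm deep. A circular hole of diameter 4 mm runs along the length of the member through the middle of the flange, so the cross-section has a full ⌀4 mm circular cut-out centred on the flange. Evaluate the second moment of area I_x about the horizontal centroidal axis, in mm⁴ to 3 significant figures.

Treat the section as a set of non-overlapping primitives; coordinates are from the bounding-box lower-left.
Flange: 80 × 26, A = 2 080 mm², y = 13 mm, Ī = 117 173 mm⁴.
Web: 8 × 180, A = 1 440 mm², y = 116 mm, Ī = 3 888 000 mm⁴.
Hole (subtracted): ⌀4, A = 12.566 mm², y = 13 mm, Ī = 12.566 mm⁴.
Centroid: ȳ = ΣA·y / ΣA = 55.287 mm.
Transfer each piece to the horizontal centroidal axis using Ī + A·d² with d = y − 55.287:
  flange: d = -42.287 mm → contributes +3 836 667 mm⁴
  web: d = 60.713 mm → contributes +9 195 881 mm⁴
  hole: d = -42.287 mm → contributes −22 484 mm⁴
Total I = 13 010 064 mm⁴.

I_x ≈ 1.30 × 10⁷ mm⁴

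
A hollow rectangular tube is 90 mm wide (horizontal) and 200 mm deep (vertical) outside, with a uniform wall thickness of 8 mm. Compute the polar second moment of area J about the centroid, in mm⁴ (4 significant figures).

J ≈ 2.752 × 10⁷ mm⁴

Split into non-overlapping primitives; take the origin at the lower-left of the bounding box.
Outer rectangle: 90 × 200, A = 18 000 mm², y = 100 mm, Ī = 60 000 000 mm⁴.
Inner void (subtracted): 74 × 184, A = 13 616 mm², y = 100 mm, Ī = 38 415 275 mm⁴.
By symmetry the centroid is at mid-height, ȳ = 100 mm.
All pieces are centred on the centroidal x-axis, so I = ΣĪ (holes subtracted) = 21 584 725 mm⁴.
Repeating about the centroidal y-axis gives I_y = 5 936 565 mm⁴.
Polar second moment: J = I_x + I_y = 27 521 291 mm⁴.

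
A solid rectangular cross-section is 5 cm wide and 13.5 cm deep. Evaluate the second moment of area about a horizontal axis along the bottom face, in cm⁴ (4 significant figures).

The section: 5 × 13.5, A = 67.5 cm², y = 6.75 cm, Ī = 1025.16 cm⁴.
Transfer it to the bottom edge using Ī + A·d² with d = y − 0:
  the section: d = 6.75 cm → contributes +4100.63 cm⁴
Total I = 4100.63 cm⁴.

I_base ≈ 4101 cm⁴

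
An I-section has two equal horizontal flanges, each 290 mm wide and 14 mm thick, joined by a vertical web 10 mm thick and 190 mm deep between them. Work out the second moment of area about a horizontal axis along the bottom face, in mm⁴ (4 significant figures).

I_base ≈ 2.094 × 10⁸ mm⁴

Treat the section as a set of non-overlapping primitives; coordinates are from the bounding-box lower-left.
Bottom flange: 290 × 14, A = 4 060 mm², y = 7 mm, Ī = 66313.3 mm⁴.
Web: 10 × 190, A = 1 900 mm², y = 109 mm, Ī = 5 715 833 mm⁴.
Top flange: 290 × 14, A = 4 060 mm², y = 211 mm, Ī = 66313.3 mm⁴.
Transfer each piece to a horizontal axis along the bottom face using Ī + A·d² with d = y − 0:
  bottom flange: d = 7 mm → contributes +265 253 mm⁴
  web: d = 109 mm → contributes +28 289 733 mm⁴
  top flange: d = 211 mm → contributes +180 821 573 mm⁴
Total I = 209 376 560 mm⁴.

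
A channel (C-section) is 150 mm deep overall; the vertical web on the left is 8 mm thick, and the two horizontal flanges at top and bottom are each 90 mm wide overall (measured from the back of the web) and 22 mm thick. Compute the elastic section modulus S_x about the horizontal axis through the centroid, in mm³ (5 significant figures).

Decompose the section into non-overlapping parts with the origin at the bottom-left of its bounding rectangle.
Web: 8 × 150, A = 1 200 mm², y = 75 mm, Ī = 2 250 000 mm⁴.
Top flange (beyond web): 82 × 22, A = 1 804 mm², y = 139 mm, Ī = 72761.33 mm⁴.
Bottom flange (beyond web): 82 × 22, A = 1 804 mm², y = 11 mm, Ī = 72761.33 mm⁴.
By symmetry the centroid is at mid-height, ȳ = 75 mm.
Transfer each piece to the horizontal axis through the centroid using Ī + A·d² with d = y − 75:
  web: d = 0 mm → contributes +2 250 000 mm⁴
  top flange (beyond web): d = 64 mm → contributes +7 461 945 mm⁴
  bottom flange (beyond web): d = -64 mm → contributes +7 461 945 mm⁴
Total I = 17 173 891 mm⁴.
Extreme fibre distance c = 75 mm; S = I/c = 228985.2 mm³.

S_x ≈ 2.2899 × 10⁵ mm³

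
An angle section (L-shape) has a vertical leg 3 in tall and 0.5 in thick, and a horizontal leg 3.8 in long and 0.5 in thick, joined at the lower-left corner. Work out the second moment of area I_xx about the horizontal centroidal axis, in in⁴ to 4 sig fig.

I_xx ≈ 2.387 in⁴

Split into non-overlapping primitives; take the origin at the lower-left of the bounding box.
Vertical leg: 0.5 × 3, A = 1.5 in², y = 1.5 in, Ī = 1.125 in⁴.
Horizontal leg (remainder): 3.3 × 0.5, A = 1.65 in², y = 0.25 in, Ī = 0.034375 in⁴.
Centroid: ȳ = ΣA·y / ΣA = 0.845238 in.
Transfer each piece to the horizontal centroidal axis using Ī + A·d² with d = y − 0.845238:
  vertical leg: d = 0.654762 in → contributes +1.76807 in⁴
  horizontal leg (remainder): d = -0.595238 in → contributes +0.618984 in⁴
Total I = 2.38705 in⁴.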